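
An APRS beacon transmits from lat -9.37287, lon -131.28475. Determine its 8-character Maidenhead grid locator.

CI40ip50

Shift to the Maidenhead origin (180°W, 90°S): lon 48.71525, lat 80.62713.
Field: lon ⌊48.71525/20⌋ = 2 → C; lat ⌊80.62713/10⌋ = 8 → I.
Square: lon ⌊8.71525/2⌋ = 4; lat ⌊0.62713/1⌋ = 0.
Subsquare: lon ⌊0.71525/0.0833333⌋ = 8 → i; lat ⌊0.62713/0.0416667⌋ = 15 → p.
Extended square: lon ⌊0.04858/0.00833333⌋ = 5; lat ⌊0.00213/0.00416667⌋ = 0.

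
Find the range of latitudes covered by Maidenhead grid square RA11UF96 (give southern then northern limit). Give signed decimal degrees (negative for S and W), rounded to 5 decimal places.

Field R=17, A=0: +17·20° lon, +0·10° lat → SW at lon 160°, lat -90°.
Square 1, 1: +1·2° lon, +1·1° lat → SW at lon 162°, lat -89°.
Subsquare u=20, f=5: +20·0.0833333° lon, +5·0.0416667° lat → SW at lon 163.667°, lat -88.7917°.
Extended square 9, 6: +9·0.00833333° lon, +6·0.00416667° lat → SW at lon 163.742°, lat -88.7667°.
Cell spans 0.00833333° lon × 0.00416667° lat.
south -88.76667, north -88.76250.

-88.76667, -88.76250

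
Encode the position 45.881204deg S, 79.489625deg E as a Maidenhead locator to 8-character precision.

ME94rc88

Shift to the Maidenhead origin (180°W, 90°S): lon 259.48962, lat 44.11880.
Field: 259.48962/20 → 12 → M, 44.11880/10 → 4 → E; chars ME.
Square: 19.48962/2 → 9, 4.11880/1 → 4; chars 94.
Subsquare: 1.48962/0.0833333 → 17 → r, 0.11880/0.0416667 → 2 → c; chars rc.
Extended square: 0.07296/0.00833333 → 8, 0.03546/0.00416667 → 8; chars 88.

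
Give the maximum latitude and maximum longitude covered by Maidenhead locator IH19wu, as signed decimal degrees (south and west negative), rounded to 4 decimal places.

Field I=8, H=7: +8·20° lon, +7·10° lat → SW at lon -20°, lat -20°.
Square 1, 9: +1·2° lon, +9·1° lat → SW at lon -18°, lat -11°.
Subsquare w=22, u=20: +22·0.0833333° lon, +20·0.0416667° lat → SW at lon -16.1667°, lat -10.1667°.
Cell spans 0.0833333° lon × 0.0416667° lat. NE corner is SW corner plus one full cell.
latitude -10.1250, longitude -16.0833.

-10.1250, -16.0833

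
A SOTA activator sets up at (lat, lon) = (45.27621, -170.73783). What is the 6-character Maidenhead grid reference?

Offset from 180°W / 90°S: lon 9.2622°, lat 135.2762°.
Field (20°×10°, letters A–R): lon ⌊9.2622/20⌋ = 0 → A; lat ⌊135.2762/10⌋ = 13 → N.
Square (2°×1°, digits 0–9): lon ⌊9.2622/2⌋ = 4; lat ⌊5.2762/1⌋ = 5.
Subsquare (5′×2.5′, letters a–x): lon ⌊1.2622/0.0833333⌋ = 15 → p; lat ⌊0.2762/0.0416667⌋ = 6 → g.

AN45pg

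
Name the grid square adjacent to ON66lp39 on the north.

ON66lq30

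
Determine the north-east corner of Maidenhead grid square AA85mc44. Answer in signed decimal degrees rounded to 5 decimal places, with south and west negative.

-84.89583, -162.95833

Field A=0, A=0: +0·20° lon, +0·10° lat → SW at lon -180°, lat -90°.
Square 8, 5: +8·2° lon, +5·1° lat → SW at lon -164°, lat -85°.
Subsquare m=12, c=2: +12·0.0833333° lon, +2·0.0416667° lat → SW at lon -163°, lat -84.9167°.
Extended square 4, 4: +4·0.00833333° lon, +4·0.00416667° lat → SW at lon -162.967°, lat -84.9°.
Cell spans 0.00833333° lon × 0.00416667° lat. NE corner is SW corner plus one full cell.
latitude -84.89583, longitude -162.95833.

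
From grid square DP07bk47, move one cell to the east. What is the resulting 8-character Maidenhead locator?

DP07bk57

Longitude extended square 4; +1 → 5.
The latitude characters are unchanged.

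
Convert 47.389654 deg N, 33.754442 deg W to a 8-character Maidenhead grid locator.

Offset from 180°W / 90°S: lon 146.24556°, lat 137.38965°.
Field (20°×10°, letters A–R): 146.24556/20 → 7 → H, 137.38965/10 → 13 → N; chars HN.
Square (2°×1°, digits 0–9): 6.24556/2 → 3, 7.38965/1 → 7; chars 37.
Subsquare (5′×2.5′, letters a–x): 0.24556/0.0833333 → 2 → c, 0.38965/0.0416667 → 9 → j; chars cj.
Extended square (30″×15″, digits 0–9): 0.07889/0.00833333 → 9, 0.01465/0.00416667 → 3; chars 93.

HN37cj93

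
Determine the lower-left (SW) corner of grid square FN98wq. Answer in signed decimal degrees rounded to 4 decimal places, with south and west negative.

Field F=5, N=13: +5·20° lon, +13·10° lat → SW at lon -80°, lat 40°.
Square 9, 8: +9·2° lon, +8·1° lat → SW at lon -62°, lat 48°.
Subsquare w=22, q=16: +22·0.0833333° lon, +16·0.0416667° lat → SW at lon -60.1667°, lat 48.6667°.
latitude 48.6667, longitude -60.1667.

48.6667, -60.1667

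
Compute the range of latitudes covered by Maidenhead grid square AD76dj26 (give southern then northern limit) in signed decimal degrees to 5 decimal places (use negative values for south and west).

-53.60000, -53.59583

Field A=0, D=3: +0·20° lon, +3·10° lat → SW at lon -180°, lat -60°.
Square 7, 6: +7·2° lon, +6·1° lat → SW at lon -166°, lat -54°.
Subsquare d=3, j=9: +3·0.0833333° lon, +9·0.0416667° lat → SW at lon -165.75°, lat -53.625°.
Extended square 2, 6: +2·0.00833333° lon, +6·0.00416667° lat → SW at lon -165.733°, lat -53.6°.
Cell spans 0.00833333° lon × 0.00416667° lat.
south -53.60000, north -53.59583.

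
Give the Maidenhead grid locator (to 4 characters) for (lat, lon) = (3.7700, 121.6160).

PJ03

Add 180° to longitude and 90° to latitude: 301.62, 93.77.
Field (20°×10°, letters A–R): 301.62/20 → 15 → P, 93.77/10 → 9 → J; chars PJ.
Square (2°×1°, digits 0–9): 1.62/2 → 0, 3.77/1 → 3; chars 03.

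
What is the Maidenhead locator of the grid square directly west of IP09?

Longitude square 0; −1 → -1, wraps to 9, carry into field.
Longitude field I = 8; −1 → 7 = H.
The latitude characters are unchanged.

HP99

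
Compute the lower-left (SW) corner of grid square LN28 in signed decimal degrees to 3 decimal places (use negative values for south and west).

48.000, 44.000

Field L=11, N=13: +11·20° lon, +13·10° lat → SW at lon 40°, lat 40°.
Square 2, 8: +2·2° lon, +8·1° lat → SW at lon 44°, lat 48°.
latitude 48.000, longitude 44.000.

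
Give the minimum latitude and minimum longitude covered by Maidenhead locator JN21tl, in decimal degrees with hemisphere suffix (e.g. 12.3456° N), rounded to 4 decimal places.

Field J=9, N=13: +9·20° lon, +13·10° lat → SW at lon 0°, lat 40°.
Square 2, 1: +2·2° lon, +1·1° lat → SW at lon 4°, lat 41°.
Subsquare t=19, l=11: +19·0.0833333° lon, +11·0.0416667° lat → SW at lon 5.58333°, lat 41.4583°.
latitude 41.4583° N, longitude 5.5833° E.

41.4583° N, 5.5833° E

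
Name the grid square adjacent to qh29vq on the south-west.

Longitude subsquare v = 21; −1 → 20 = u.
Latitude subsquare q = 16; −1 → 15 = p.

QH29up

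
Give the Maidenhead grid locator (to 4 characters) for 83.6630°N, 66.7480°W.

FR63

Offset from 180°W / 90°S: lon 113.25°, lat 173.66°.
Field: 113.25/20 → 5 → F, 173.66/10 → 17 → R; chars FR.
Square: 13.25/2 → 6, 3.66/1 → 3; chars 63.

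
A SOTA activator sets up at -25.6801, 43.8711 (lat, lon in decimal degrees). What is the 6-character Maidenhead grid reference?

LG14wh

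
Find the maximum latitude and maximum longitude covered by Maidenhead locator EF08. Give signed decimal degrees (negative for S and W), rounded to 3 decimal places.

Field E=4, F=5: +4·20° lon, +5·10° lat → SW at lon -100°, lat -40°.
Square 0, 8: +0·2° lon, +8·1° lat → SW at lon -100°, lat -32°.
Cell spans 2° lon × 1° lat. NE corner is SW corner plus one full cell.
latitude -31.000, longitude -98.000.

-31.000, -98.000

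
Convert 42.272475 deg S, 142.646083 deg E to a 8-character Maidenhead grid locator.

QE17hr74

Shift to the Maidenhead origin (180°W, 90°S): lon 322.64608, lat 47.72752.
Field (20°×10°, letters A–R): 322.64608/20 → 16 → Q, 47.72752/10 → 4 → E; chars QE.
Square (2°×1°, digits 0–9): 2.64608/2 → 1, 7.72752/1 → 7; chars 17.
Subsquare (5′×2.5′, letters a–x): 0.64608/0.0833333 → 7 → h, 0.72752/0.0416667 → 17 → r; chars hr.
Extended square (30″×15″, digits 0–9): 0.06275/0.00833333 → 7, 0.01919/0.00416667 → 4; chars 74.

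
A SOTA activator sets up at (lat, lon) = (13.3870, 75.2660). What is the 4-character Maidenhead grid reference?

MK73

Add 180° to longitude and 90° to latitude: 255.27, 103.39.
Field: 255.27/20 → 12 → M, 103.39/10 → 10 → K; chars MK.
Square: 15.27/2 → 7, 3.39/1 → 3; chars 73.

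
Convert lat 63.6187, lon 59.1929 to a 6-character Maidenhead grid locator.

Offset from 180°W / 90°S: lon 239.1929°, lat 153.6187°.
Field: lon ⌊239.1929/20⌋ = 11 → L; lat ⌊153.6187/10⌋ = 15 → P.
Square: lon ⌊19.1929/2⌋ = 9; lat ⌊3.6187/1⌋ = 3.
Subsquare: lon ⌊1.1929/0.0833333⌋ = 14 → o; lat ⌊0.6187/0.0416667⌋ = 14 → o.

LP93oo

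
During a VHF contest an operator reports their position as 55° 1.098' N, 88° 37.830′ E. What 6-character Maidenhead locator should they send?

NO45ha

Add 180° to longitude and 90° to latitude: 268.6305, 145.0183.
Field: lon ⌊268.6305/20⌋ = 13 → N; lat ⌊145.0183/10⌋ = 14 → O.
Square: lon ⌊8.6305/2⌋ = 4; lat ⌊5.0183/1⌋ = 5.
Subsquare: lon ⌊0.6305/0.0833333⌋ = 7 → h; lat ⌊0.0183/0.0416667⌋ = 0 → a.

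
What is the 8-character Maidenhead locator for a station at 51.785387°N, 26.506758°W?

Shift to the Maidenhead origin (180°W, 90°S): lon 153.49324, lat 141.78539.
Field: lon ⌊153.49324/20⌋ = 7 → H; lat ⌊141.78539/10⌋ = 14 → O.
Square: lon ⌊13.49324/2⌋ = 6; lat ⌊1.78539/1⌋ = 1.
Subsquare: lon ⌊1.49324/0.0833333⌋ = 17 → r; lat ⌊0.78539/0.0416667⌋ = 18 → s.
Extended square: lon ⌊0.07658/0.00833333⌋ = 9; lat ⌊0.03539/0.00416667⌋ = 8.

HO61rs98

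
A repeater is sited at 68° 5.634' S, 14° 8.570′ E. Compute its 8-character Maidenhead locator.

JC71bv77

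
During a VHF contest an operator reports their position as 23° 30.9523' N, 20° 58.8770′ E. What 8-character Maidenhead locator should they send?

Add 180° to longitude and 90° to latitude: 200.98128, 113.51587.
Field (20°×10°, letters A–R): 200.98128/20 → 10 → K, 113.51587/10 → 11 → L; chars KL.
Square (2°×1°, digits 0–9): 0.98128/2 → 0, 3.51587/1 → 3; chars 03.
Subsquare (5′×2.5′, letters a–x): 0.98128/0.0833333 → 11 → l, 0.51587/0.0416667 → 12 → m; chars lm.
Extended square (30″×15″, digits 0–9): 0.06462/0.00833333 → 7, 0.01587/0.00416667 → 3; chars 73.

KL03lm73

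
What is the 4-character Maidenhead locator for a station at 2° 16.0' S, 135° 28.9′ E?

PI77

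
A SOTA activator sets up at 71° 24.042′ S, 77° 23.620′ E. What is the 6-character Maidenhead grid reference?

Shift to the Maidenhead origin (180°W, 90°S): lon 257.3937, lat 18.5993.
Field: lon ⌊257.3937/20⌋ = 12 → M; lat ⌊18.5993/10⌋ = 1 → B.
Square: lon ⌊17.3937/2⌋ = 8; lat ⌊8.5993/1⌋ = 8.
Subsquare: lon ⌊1.3937/0.0833333⌋ = 16 → q; lat ⌊0.5993/0.0416667⌋ = 14 → o.

MB88qo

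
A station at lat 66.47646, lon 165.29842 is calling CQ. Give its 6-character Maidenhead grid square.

RP26pl

Shift to the Maidenhead origin (180°W, 90°S): lon 345.2984, lat 156.4765.
Field: lon ⌊345.2984/20⌋ = 17 → R; lat ⌊156.4765/10⌋ = 15 → P.
Square: lon ⌊5.2984/2⌋ = 2; lat ⌊6.4765/1⌋ = 6.
Subsquare: lon ⌊1.2984/0.0833333⌋ = 15 → p; lat ⌊0.4765/0.0416667⌋ = 11 → l.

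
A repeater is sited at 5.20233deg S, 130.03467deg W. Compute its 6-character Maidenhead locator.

Offset from 180°W / 90°S: lon 49.9653°, lat 84.7977°.
Field (20°×10°, letters A–R): lon ⌊49.9653/20⌋ = 2 → C; lat ⌊84.7977/10⌋ = 8 → I.
Square (2°×1°, digits 0–9): lon ⌊9.9653/2⌋ = 4; lat ⌊4.7977/1⌋ = 4.
Subsquare (5′×2.5′, letters a–x): lon ⌊1.9653/0.0833333⌋ = 23 → x; lat ⌊0.7977/0.0416667⌋ = 19 → t.

CI44xt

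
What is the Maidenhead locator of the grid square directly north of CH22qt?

Latitude subsquare t = 19; +1 → 20 = u.
The longitude characters are unchanged.

CH22qu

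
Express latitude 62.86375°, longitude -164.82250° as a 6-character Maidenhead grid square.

AP72ou

Shift to the Maidenhead origin (180°W, 90°S): lon 15.1775, lat 152.8638.
Field: lon ⌊15.1775/20⌋ = 0 → A; lat ⌊152.8638/10⌋ = 15 → P.
Square: lon ⌊15.1775/2⌋ = 7; lat ⌊2.8638/1⌋ = 2.
Subsquare: lon ⌊1.1775/0.0833333⌋ = 14 → o; lat ⌊0.8638/0.0416667⌋ = 20 → u.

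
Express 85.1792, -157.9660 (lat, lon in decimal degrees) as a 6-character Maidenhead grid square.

Offset from 180°W / 90°S: lon 22.0340°, lat 175.1792°.
Field: lon ⌊22.0340/20⌋ = 1 → B; lat ⌊175.1792/10⌋ = 17 → R.
Square: lon ⌊2.0340/2⌋ = 1; lat ⌊5.1792/1⌋ = 5.
Subsquare: lon ⌊0.0340/0.0833333⌋ = 0 → a; lat ⌊0.1792/0.0416667⌋ = 4 → e.

BR15ae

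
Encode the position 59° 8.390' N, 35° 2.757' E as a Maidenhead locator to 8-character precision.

KO79md53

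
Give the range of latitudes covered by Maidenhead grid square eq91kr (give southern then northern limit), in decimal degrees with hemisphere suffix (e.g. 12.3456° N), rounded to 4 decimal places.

71.7083° N, 71.7500° N

Field E=4, Q=16: +4·20° lon, +16·10° lat → SW at lon -100°, lat 70°.
Square 9, 1: +9·2° lon, +1·1° lat → SW at lon -82°, lat 71°.
Subsquare k=10, r=17: +10·0.0833333° lon, +17·0.0416667° lat → SW at lon -81.1667°, lat 71.7083°.
Cell spans 0.0833333° lon × 0.0416667° lat.
south 71.7083° N, north 71.7500° N.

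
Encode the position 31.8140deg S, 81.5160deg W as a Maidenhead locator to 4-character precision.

Shift to the Maidenhead origin (180°W, 90°S): lon 98.48, lat 58.19.
Field (20°×10°, letters A–R): lon ⌊98.48/20⌋ = 4 → E; lat ⌊58.19/10⌋ = 5 → F.
Square (2°×1°, digits 0–9): lon ⌊18.48/2⌋ = 9; lat ⌊8.19/1⌋ = 8.

EF98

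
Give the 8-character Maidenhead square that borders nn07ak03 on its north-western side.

Longitude extended square 0; −1 → -1, wraps to 9, carry into subsquare.
Longitude subsquare a = 0; −1 → -1, wraps to 23 = x, carry into square.
Longitude square 0; −1 → -1, wraps to 9, carry into field.
Longitude field N = 13; −1 → 12 = M.
Latitude extended square 3; +1 → 4.

MN97xk94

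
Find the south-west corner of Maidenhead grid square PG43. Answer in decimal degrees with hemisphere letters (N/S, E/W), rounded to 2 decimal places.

27.00° S, 128.00° E

Field P=15, G=6: +15·20° lon, +6·10° lat → SW at lon 120°, lat -30°.
Square 4, 3: +4·2° lon, +3·1° lat → SW at lon 128°, lat -27°.
latitude 27.00° S, longitude 128.00° E.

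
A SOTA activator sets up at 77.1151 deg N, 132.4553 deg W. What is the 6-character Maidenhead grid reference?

CQ37sc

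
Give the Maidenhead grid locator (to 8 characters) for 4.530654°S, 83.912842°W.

EI85bl02

Shift to the Maidenhead origin (180°W, 90°S): lon 96.08716, lat 85.46935.
Field (20°×10°, letters A–R): 96.08716/20 → 4 → E, 85.46935/10 → 8 → I; chars EI.
Square (2°×1°, digits 0–9): 16.08716/2 → 8, 5.46935/1 → 5; chars 85.
Subsquare (5′×2.5′, letters a–x): 0.08716/0.0833333 → 1 → b, 0.46935/0.0416667 → 11 → l; chars bl.
Extended square (30″×15″, digits 0–9): 0.00382/0.00833333 → 0, 0.01101/0.00416667 → 2; chars 02.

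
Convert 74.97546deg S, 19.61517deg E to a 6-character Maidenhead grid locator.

Offset from 180°W / 90°S: lon 199.6152°, lat 15.0245°.
Field: lon ⌊199.6152/20⌋ = 9 → J; lat ⌊15.0245/10⌋ = 1 → B.
Square: lon ⌊19.6152/2⌋ = 9; lat ⌊5.0245/1⌋ = 5.
Subsquare: lon ⌊1.6152/0.0833333⌋ = 19 → t; lat ⌊0.0245/0.0416667⌋ = 0 → a.

JB95ta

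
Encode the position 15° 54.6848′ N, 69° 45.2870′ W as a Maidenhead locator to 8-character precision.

FK55cv98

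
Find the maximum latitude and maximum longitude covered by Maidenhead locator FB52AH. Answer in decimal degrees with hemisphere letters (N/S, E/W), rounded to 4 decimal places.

77.6667° S, 69.9167° W

Field F=5, B=1: +5·20° lon, +1·10° lat → SW at lon -80°, lat -80°.
Square 5, 2: +5·2° lon, +2·1° lat → SW at lon -70°, lat -78°.
Subsquare a=0, h=7: +0·0.0833333° lon, +7·0.0416667° lat → SW at lon -70°, lat -77.7083°.
Cell spans 0.0833333° lon × 0.0416667° lat. NE corner is SW corner plus one full cell.
latitude 77.6667° S, longitude 69.9167° W.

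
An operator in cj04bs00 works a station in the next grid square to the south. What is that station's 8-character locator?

Latitude extended square 0; −1 → -1, wraps to 9, carry into subsquare.
Latitude subsquare s = 18; −1 → 17 = r.
The longitude characters are unchanged.

CJ04br09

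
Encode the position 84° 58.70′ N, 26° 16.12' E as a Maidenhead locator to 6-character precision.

Shift to the Maidenhead origin (180°W, 90°S): lon 206.2687, lat 174.9783.
Field (20°×10°, letters A–R): lon ⌊206.2687/20⌋ = 10 → K; lat ⌊174.9783/10⌋ = 17 → R.
Square (2°×1°, digits 0–9): lon ⌊6.2687/2⌋ = 3; lat ⌊4.9783/1⌋ = 4.
Subsquare (5′×2.5′, letters a–x): lon ⌊0.2687/0.0833333⌋ = 3 → d; lat ⌊0.9783/0.0416667⌋ = 23 → x.

KR34dx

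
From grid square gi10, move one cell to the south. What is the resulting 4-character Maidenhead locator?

Latitude square 0; −1 → -1, wraps to 9, carry into field.
Latitude field I = 8; −1 → 7 = H.
The longitude characters are unchanged.

GH19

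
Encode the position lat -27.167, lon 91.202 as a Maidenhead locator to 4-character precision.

NG52

Offset from 180°W / 90°S: lon 271.20°, lat 62.83°.
Field: 271.20/20 → 13 → N, 62.83/10 → 6 → G; chars NG.
Square: 11.20/2 → 5, 2.83/1 → 2; chars 52.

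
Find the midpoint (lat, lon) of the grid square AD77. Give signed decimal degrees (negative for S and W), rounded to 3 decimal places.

-52.500, -165.000

Field A=0, D=3: +0·20° lon, +3·10° lat → SW at lon -180°, lat -60°.
Square 7, 7: +7·2° lon, +7·1° lat → SW at lon -166°, lat -53°.
Cell spans 2° lon × 1° lat. Centre is SW corner plus half of each.
latitude -52.500, longitude -165.000.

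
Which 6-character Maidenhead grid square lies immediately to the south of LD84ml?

Latitude subsquare l = 11; −1 → 10 = k.
The longitude characters are unchanged.

LD84mk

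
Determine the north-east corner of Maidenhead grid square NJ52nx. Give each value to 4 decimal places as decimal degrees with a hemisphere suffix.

3.0000° N, 91.1667° E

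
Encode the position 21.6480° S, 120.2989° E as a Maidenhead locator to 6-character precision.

PG08di

Add 180° to longitude and 90° to latitude: 300.2989, 68.3520.
Field (20°×10°, letters A–R): lon ⌊300.2989/20⌋ = 15 → P; lat ⌊68.3520/10⌋ = 6 → G.
Square (2°×1°, digits 0–9): lon ⌊0.2989/2⌋ = 0; lat ⌊8.3520/1⌋ = 8.
Subsquare (5′×2.5′, letters a–x): lon ⌊0.2989/0.0833333⌋ = 3 → d; lat ⌊0.3520/0.0416667⌋ = 8 → i.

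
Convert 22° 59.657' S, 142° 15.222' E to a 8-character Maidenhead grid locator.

Shift to the Maidenhead origin (180°W, 90°S): lon 322.25370, lat 67.00572.
Field: lon ⌊322.25370/20⌋ = 16 → Q; lat ⌊67.00572/10⌋ = 6 → G.
Square: lon ⌊2.25370/2⌋ = 1; lat ⌊7.00572/1⌋ = 7.
Subsquare: lon ⌊0.25370/0.0833333⌋ = 3 → d; lat ⌊0.00572/0.0416667⌋ = 0 → a.
Extended square: lon ⌊0.00370/0.00833333⌋ = 0; lat ⌊0.00572/0.00416667⌋ = 1.

QG17da01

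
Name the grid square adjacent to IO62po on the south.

IO62pn

Latitude subsquare o = 14; −1 → 13 = n.
The longitude characters are unchanged.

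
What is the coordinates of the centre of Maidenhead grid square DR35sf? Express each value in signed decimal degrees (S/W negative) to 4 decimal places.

Field D=3, R=17: +3·20° lon, +17·10° lat → SW at lon -120°, lat 80°.
Square 3, 5: +3·2° lon, +5·1° lat → SW at lon -114°, lat 85°.
Subsquare s=18, f=5: +18·0.0833333° lon, +5·0.0416667° lat → SW at lon -112.5°, lat 85.2083°.
Cell spans 0.0833333° lon × 0.0416667° lat. Centre is SW corner plus half of each.
latitude 85.2292, longitude -112.4583.

85.2292, -112.4583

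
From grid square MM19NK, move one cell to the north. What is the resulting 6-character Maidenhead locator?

Latitude subsquare k = 10; +1 → 11 = l.
The longitude characters are unchanged.

MM19nl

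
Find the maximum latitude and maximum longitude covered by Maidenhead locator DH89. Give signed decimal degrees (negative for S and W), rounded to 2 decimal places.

-10.00, -102.00

Field D=3, H=7: +3·20° lon, +7·10° lat → SW at lon -120°, lat -20°.
Square 8, 9: +8·2° lon, +9·1° lat → SW at lon -104°, lat -11°.
Cell spans 2° lon × 1° lat. NE corner is SW corner plus one full cell.
latitude -10.00, longitude -102.00.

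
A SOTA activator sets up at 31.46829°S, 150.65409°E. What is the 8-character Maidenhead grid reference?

Shift to the Maidenhead origin (180°W, 90°S): lon 330.65409, lat 58.53171.
Field: lon ⌊330.65409/20⌋ = 16 → Q; lat ⌊58.53171/10⌋ = 5 → F.
Square: lon ⌊10.65409/2⌋ = 5; lat ⌊8.53171/1⌋ = 8.
Subsquare: lon ⌊0.65409/0.0833333⌋ = 7 → h; lat ⌊0.53171/0.0416667⌋ = 12 → m.
Extended square: lon ⌊0.07076/0.00833333⌋ = 8; lat ⌊0.03171/0.00416667⌋ = 7.

QF58hm87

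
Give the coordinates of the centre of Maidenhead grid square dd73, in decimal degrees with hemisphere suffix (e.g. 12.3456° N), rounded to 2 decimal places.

56.50° S, 105.00° W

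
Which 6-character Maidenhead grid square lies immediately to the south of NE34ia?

Latitude subsquare a = 0; −1 → -1, wraps to 23 = x, carry into square.
Latitude square 4; −1 → 3.
The longitude characters are unchanged.

NE33ix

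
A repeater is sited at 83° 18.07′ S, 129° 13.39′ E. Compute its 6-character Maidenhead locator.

Add 180° to longitude and 90° to latitude: 309.2232, 6.6988.
Field: lon ⌊309.2232/20⌋ = 15 → P; lat ⌊6.6988/10⌋ = 0 → A.
Square: lon ⌊9.2232/2⌋ = 4; lat ⌊6.6988/1⌋ = 6.
Subsquare: lon ⌊1.2232/0.0833333⌋ = 14 → o; lat ⌊0.6988/0.0416667⌋ = 16 → q.

PA46oq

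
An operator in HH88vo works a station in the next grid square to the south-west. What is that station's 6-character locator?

HH88un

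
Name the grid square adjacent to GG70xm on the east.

Longitude subsquare x = 23; +1 → 24, wraps to 0 = a, carry into square.
Longitude square 7; +1 → 8.
The latitude characters are unchanged.

GG80am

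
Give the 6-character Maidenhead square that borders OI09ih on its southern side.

OI09ig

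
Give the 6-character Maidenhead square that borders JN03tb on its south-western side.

Longitude subsquare t = 19; −1 → 18 = s.
Latitude subsquare b = 1; −1 → 0 = a.

JN03sa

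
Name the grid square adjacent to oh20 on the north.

OH21

Latitude square 0; +1 → 1.
The longitude characters are unchanged.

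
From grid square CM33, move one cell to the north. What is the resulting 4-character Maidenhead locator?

Latitude square 3; +1 → 4.
The longitude characters are unchanged.

CM34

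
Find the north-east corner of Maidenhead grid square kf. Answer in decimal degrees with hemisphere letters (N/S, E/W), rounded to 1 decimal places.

30.0° S, 40.0° E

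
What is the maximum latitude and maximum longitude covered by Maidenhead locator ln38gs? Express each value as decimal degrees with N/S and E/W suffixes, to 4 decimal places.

48.7917° N, 46.5833° E

Field L=11, N=13: +11·20° lon, +13·10° lat → SW at lon 40°, lat 40°.
Square 3, 8: +3·2° lon, +8·1° lat → SW at lon 46°, lat 48°.
Subsquare g=6, s=18: +6·0.0833333° lon, +18·0.0416667° lat → SW at lon 46.5°, lat 48.75°.
Cell spans 0.0833333° lon × 0.0416667° lat. NE corner is SW corner plus one full cell.
latitude 48.7917° N, longitude 46.5833° E.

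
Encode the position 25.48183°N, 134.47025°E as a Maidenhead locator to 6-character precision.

PL75fl

Add 180° to longitude and 90° to latitude: 314.4702, 115.4818.
Field: 314.4702/20 → 15 → P, 115.4818/10 → 11 → L; chars PL.
Square: 14.4702/2 → 7, 5.4818/1 → 5; chars 75.
Subsquare: 0.4702/0.0833333 → 5 → f, 0.4818/0.0416667 → 11 → l; chars fl.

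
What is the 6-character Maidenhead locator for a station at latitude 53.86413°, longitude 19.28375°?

JO93pu

Add 180° to longitude and 90° to latitude: 199.2837, 143.8641.
Field (20°×10°, letters A–R): lon ⌊199.2837/20⌋ = 9 → J; lat ⌊143.8641/10⌋ = 14 → O.
Square (2°×1°, digits 0–9): lon ⌊19.2837/2⌋ = 9; lat ⌊3.8641/1⌋ = 3.
Subsquare (5′×2.5′, letters a–x): lon ⌊1.2837/0.0833333⌋ = 15 → p; lat ⌊0.8641/0.0416667⌋ = 20 → u.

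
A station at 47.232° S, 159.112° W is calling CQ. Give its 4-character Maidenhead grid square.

BE02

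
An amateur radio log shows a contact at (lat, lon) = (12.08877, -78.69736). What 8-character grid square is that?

FK02pc61

Shift to the Maidenhead origin (180°W, 90°S): lon 101.30264, lat 102.08877.
Field: lon ⌊101.30264/20⌋ = 5 → F; lat ⌊102.08877/10⌋ = 10 → K.
Square: lon ⌊1.30264/2⌋ = 0; lat ⌊2.08877/1⌋ = 2.
Subsquare: lon ⌊1.30264/0.0833333⌋ = 15 → p; lat ⌊0.08877/0.0416667⌋ = 2 → c.
Extended square: lon ⌊0.05264/0.00833333⌋ = 6; lat ⌊0.00544/0.00416667⌋ = 1.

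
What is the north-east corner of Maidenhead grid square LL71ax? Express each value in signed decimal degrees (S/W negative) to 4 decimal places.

Field L=11, L=11: +11·20° lon, +11·10° lat → SW at lon 40°, lat 20°.
Square 7, 1: +7·2° lon, +1·1° lat → SW at lon 54°, lat 21°.
Subsquare a=0, x=23: +0·0.0833333° lon, +23·0.0416667° lat → SW at lon 54°, lat 21.9583°.
Cell spans 0.0833333° lon × 0.0416667° lat. NE corner is SW corner plus one full cell.
latitude 22.0000, longitude 54.0833.

22.0000, 54.0833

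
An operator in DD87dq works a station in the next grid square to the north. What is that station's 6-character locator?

DD87dr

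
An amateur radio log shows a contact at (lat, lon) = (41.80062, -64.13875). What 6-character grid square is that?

FN71wt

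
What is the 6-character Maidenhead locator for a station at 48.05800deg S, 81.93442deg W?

EE91aw

Shift to the Maidenhead origin (180°W, 90°S): lon 98.0656, lat 41.9420.
Field: lon ⌊98.0656/20⌋ = 4 → E; lat ⌊41.9420/10⌋ = 4 → E.
Square: lon ⌊18.0656/2⌋ = 9; lat ⌊1.9420/1⌋ = 1.
Subsquare: lon ⌊0.0656/0.0833333⌋ = 0 → a; lat ⌊0.9420/0.0416667⌋ = 22 → w.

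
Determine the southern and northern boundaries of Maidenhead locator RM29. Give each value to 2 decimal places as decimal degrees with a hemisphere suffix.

39.00° N, 40.00° N

Field R=17, M=12: +17·20° lon, +12·10° lat → SW at lon 160°, lat 30°.
Square 2, 9: +2·2° lon, +9·1° lat → SW at lon 164°, lat 39°.
Cell spans 2° lon × 1° lat.
south 39.00° N, north 40.00° N.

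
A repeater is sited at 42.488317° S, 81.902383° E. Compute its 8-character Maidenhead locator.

NE07wm82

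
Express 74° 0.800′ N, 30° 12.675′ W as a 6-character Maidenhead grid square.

Shift to the Maidenhead origin (180°W, 90°S): lon 149.7887, lat 164.0133.
Field: lon ⌊149.7887/20⌋ = 7 → H; lat ⌊164.0133/10⌋ = 16 → Q.
Square: lon ⌊9.7887/2⌋ = 4; lat ⌊4.0133/1⌋ = 4.
Subsquare: lon ⌊1.7887/0.0833333⌋ = 21 → v; lat ⌊0.0133/0.0416667⌋ = 0 → a.

HQ44va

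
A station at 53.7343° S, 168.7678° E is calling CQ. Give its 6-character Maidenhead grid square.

Add 180° to longitude and 90° to latitude: 348.7678, 36.2657.
Field: 348.7678/20 → 17 → R, 36.2657/10 → 3 → D; chars RD.
Square: 8.7678/2 → 4, 6.2657/1 → 6; chars 46.
Subsquare: 0.7678/0.0833333 → 9 → j, 0.2657/0.0416667 → 6 → g; chars jg.

RD46jg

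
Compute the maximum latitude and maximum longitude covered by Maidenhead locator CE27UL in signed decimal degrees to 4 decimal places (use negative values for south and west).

-42.5000, -134.2500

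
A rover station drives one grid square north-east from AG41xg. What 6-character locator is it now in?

AG51ah

Longitude subsquare x = 23; +1 → 24, wraps to 0 = a, carry into square.
Longitude square 4; +1 → 5.
Latitude subsquare g = 6; +1 → 7 = h.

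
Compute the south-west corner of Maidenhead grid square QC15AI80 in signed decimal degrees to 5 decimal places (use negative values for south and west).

-64.66667, 142.06667

Field Q=16, C=2: +16·20° lon, +2·10° lat → SW at lon 140°, lat -70°.
Square 1, 5: +1·2° lon, +5·1° lat → SW at lon 142°, lat -65°.
Subsquare a=0, i=8: +0·0.0833333° lon, +8·0.0416667° lat → SW at lon 142°, lat -64.6667°.
Extended square 8, 0: +8·0.00833333° lon, +0·0.00416667° lat → SW at lon 142.067°, lat -64.6667°.
latitude -64.66667, longitude 142.06667.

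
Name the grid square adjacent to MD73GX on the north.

MD74ga

Latitude subsquare x = 23; +1 → 24, wraps to 0 = a, carry into square.
Latitude square 3; +1 → 4.
The longitude characters are unchanged.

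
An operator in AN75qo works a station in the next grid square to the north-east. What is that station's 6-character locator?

AN75rp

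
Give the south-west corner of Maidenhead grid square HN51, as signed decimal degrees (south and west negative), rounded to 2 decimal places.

Field H=7, N=13: +7·20° lon, +13·10° lat → SW at lon -40°, lat 40°.
Square 5, 1: +5·2° lon, +1·1° lat → SW at lon -30°, lat 41°.
latitude 41.00, longitude -30.00.

41.00, -30.00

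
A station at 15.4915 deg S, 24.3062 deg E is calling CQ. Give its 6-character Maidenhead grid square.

Shift to the Maidenhead origin (180°W, 90°S): lon 204.3062, lat 74.5085.
Field (20°×10°, letters A–R): 204.3062/20 → 10 → K, 74.5085/10 → 7 → H; chars KH.
Square (2°×1°, digits 0–9): 4.3062/2 → 2, 4.5085/1 → 4; chars 24.
Subsquare (5′×2.5′, letters a–x): 0.3062/0.0833333 → 3 → d, 0.5085/0.0416667 → 12 → m; chars dm.

KH24dm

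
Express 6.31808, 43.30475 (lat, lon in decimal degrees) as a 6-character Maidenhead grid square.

LJ16ph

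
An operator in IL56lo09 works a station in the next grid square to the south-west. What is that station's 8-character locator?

Longitude extended square 0; −1 → -1, wraps to 9, carry into subsquare.
Longitude subsquare l = 11; −1 → 10 = k.
Latitude extended square 9; −1 → 8.

IL56ko98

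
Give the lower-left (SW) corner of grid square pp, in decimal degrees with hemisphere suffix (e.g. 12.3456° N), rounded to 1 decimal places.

60.0° N, 120.0° E

Field P=15, P=15: +15·20° lon, +15·10° lat → SW at lon 120°, lat 60°.
latitude 60.0° N, longitude 120.0° E.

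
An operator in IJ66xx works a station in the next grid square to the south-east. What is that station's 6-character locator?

IJ76aw

Longitude subsquare x = 23; +1 → 24, wraps to 0 = a, carry into square.
Longitude square 6; +1 → 7.
Latitude subsquare x = 23; −1 → 22 = w.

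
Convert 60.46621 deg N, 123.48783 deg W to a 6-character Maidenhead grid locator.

CP80gl

Offset from 180°W / 90°S: lon 56.5122°, lat 150.4662°.
Field: 56.5122/20 → 2 → C, 150.4662/10 → 15 → P; chars CP.
Square: 16.5122/2 → 8, 0.4662/1 → 0; chars 80.
Subsquare: 0.5122/0.0833333 → 6 → g, 0.4662/0.0416667 → 11 → l; chars gl.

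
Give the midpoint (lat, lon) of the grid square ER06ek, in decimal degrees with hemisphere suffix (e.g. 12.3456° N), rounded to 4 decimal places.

86.4375° N, 99.6250° W

Field E=4, R=17: +4·20° lon, +17·10° lat → SW at lon -100°, lat 80°.
Square 0, 6: +0·2° lon, +6·1° lat → SW at lon -100°, lat 86°.
Subsquare e=4, k=10: +4·0.0833333° lon, +10·0.0416667° lat → SW at lon -99.6667°, lat 86.4167°.
Cell spans 0.0833333° lon × 0.0416667° lat. Centre is SW corner plus half of each.
latitude 86.4375° N, longitude 99.6250° W.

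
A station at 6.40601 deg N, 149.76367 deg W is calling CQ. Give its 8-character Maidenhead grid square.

BJ56cj87

Add 180° to longitude and 90° to latitude: 30.23633, 96.40601.
Field (20°×10°, letters A–R): 30.23633/20 → 1 → B, 96.40601/10 → 9 → J; chars BJ.
Square (2°×1°, digits 0–9): 10.23633/2 → 5, 6.40601/1 → 6; chars 56.
Subsquare (5′×2.5′, letters a–x): 0.23633/0.0833333 → 2 → c, 0.40601/0.0416667 → 9 → j; chars cj.
Extended square (30″×15″, digits 0–9): 0.06966/0.00833333 → 8, 0.03101/0.00416667 → 7; chars 87.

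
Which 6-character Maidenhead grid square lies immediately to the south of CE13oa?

Latitude subsquare a = 0; −1 → -1, wraps to 23 = x, carry into square.
Latitude square 3; −1 → 2.
The longitude characters are unchanged.

CE12ox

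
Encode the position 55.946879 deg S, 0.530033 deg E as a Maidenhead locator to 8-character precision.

Add 180° to longitude and 90° to latitude: 180.53003, 34.05312.
Field: 180.53003/20 → 9 → J, 34.05312/10 → 3 → D; chars JD.
Square: 0.53003/2 → 0, 4.05312/1 → 4; chars 04.
Subsquare: 0.53003/0.0833333 → 6 → g, 0.05312/0.0416667 → 1 → b; chars gb.
Extended square: 0.03003/0.00833333 → 3, 0.01145/0.00416667 → 2; chars 32.

JD04gb32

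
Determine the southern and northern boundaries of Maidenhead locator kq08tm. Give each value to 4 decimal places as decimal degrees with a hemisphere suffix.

78.5000° N, 78.5417° N

Field K=10, Q=16: +10·20° lon, +16·10° lat → SW at lon 20°, lat 70°.
Square 0, 8: +0·2° lon, +8·1° lat → SW at lon 20°, lat 78°.
Subsquare t=19, m=12: +19·0.0833333° lon, +12·0.0416667° lat → SW at lon 21.5833°, lat 78.5°.
Cell spans 0.0833333° lon × 0.0416667° lat.
south 78.5000° N, north 78.5417° N.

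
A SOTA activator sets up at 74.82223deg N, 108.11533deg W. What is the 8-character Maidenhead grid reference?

DQ54wt67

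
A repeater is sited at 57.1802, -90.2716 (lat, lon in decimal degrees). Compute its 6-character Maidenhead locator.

Offset from 180°W / 90°S: lon 89.7284°, lat 147.1802°.
Field: lon ⌊89.7284/20⌋ = 4 → E; lat ⌊147.1802/10⌋ = 14 → O.
Square: lon ⌊9.7284/2⌋ = 4; lat ⌊7.1802/1⌋ = 7.
Subsquare: lon ⌊1.7284/0.0833333⌋ = 20 → u; lat ⌊0.1802/0.0416667⌋ = 4 → e.

EO47ue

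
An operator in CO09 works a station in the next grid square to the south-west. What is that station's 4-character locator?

BO98

Longitude square 0; −1 → -1, wraps to 9, carry into field.
Longitude field C = 2; −1 → 1 = B.
Latitude square 9; −1 → 8.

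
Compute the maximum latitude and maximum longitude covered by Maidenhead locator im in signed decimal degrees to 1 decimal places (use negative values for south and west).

40.0, 0.0

Field I=8, M=12: +8·20° lon, +12·10° lat → SW at lon -20°, lat 30°.
Cell spans 20° lon × 10° lat. NE corner is SW corner plus one full cell.
latitude 40.0, longitude 0.0.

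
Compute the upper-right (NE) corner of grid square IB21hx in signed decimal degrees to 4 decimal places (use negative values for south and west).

-78.0000, -15.3333

Field I=8, B=1: +8·20° lon, +1·10° lat → SW at lon -20°, lat -80°.
Square 2, 1: +2·2° lon, +1·1° lat → SW at lon -16°, lat -79°.
Subsquare h=7, x=23: +7·0.0833333° lon, +23·0.0416667° lat → SW at lon -15.4167°, lat -78.0417°.
Cell spans 0.0833333° lon × 0.0416667° lat. NE corner is SW corner plus one full cell.
latitude -78.0000, longitude -15.3333.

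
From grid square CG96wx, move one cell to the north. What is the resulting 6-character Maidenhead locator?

CG97wa

Latitude subsquare x = 23; +1 → 24, wraps to 0 = a, carry into square.
Latitude square 6; +1 → 7.
The longitude characters are unchanged.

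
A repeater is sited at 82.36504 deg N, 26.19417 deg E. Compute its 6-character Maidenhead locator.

KR32ci

Offset from 180°W / 90°S: lon 206.1942°, lat 172.3650°.
Field (20°×10°, letters A–R): 206.1942/20 → 10 → K, 172.3650/10 → 17 → R; chars KR.
Square (2°×1°, digits 0–9): 6.1942/2 → 3, 2.3650/1 → 2; chars 32.
Subsquare (5′×2.5′, letters a–x): 0.1942/0.0833333 → 2 → c, 0.3650/0.0416667 → 8 → i; chars ci.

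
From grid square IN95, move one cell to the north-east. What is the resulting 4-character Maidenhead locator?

JN06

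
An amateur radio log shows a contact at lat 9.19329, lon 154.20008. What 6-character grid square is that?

QJ79ce

Shift to the Maidenhead origin (180°W, 90°S): lon 334.2001, lat 99.1933.
Field: 334.2001/20 → 16 → Q, 99.1933/10 → 9 → J; chars QJ.
Square: 14.2001/2 → 7, 9.1933/1 → 9; chars 79.
Subsquare: 0.2001/0.0833333 → 2 → c, 0.1933/0.0416667 → 4 → e; chars ce.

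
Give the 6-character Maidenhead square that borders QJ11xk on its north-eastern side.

QJ21al

Longitude subsquare x = 23; +1 → 24, wraps to 0 = a, carry into square.
Longitude square 1; +1 → 2.
Latitude subsquare k = 10; +1 → 11 = l.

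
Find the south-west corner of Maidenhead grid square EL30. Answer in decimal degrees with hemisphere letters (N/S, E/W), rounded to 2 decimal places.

20.00° N, 94.00° W

Field E=4, L=11: +4·20° lon, +11·10° lat → SW at lon -100°, lat 20°.
Square 3, 0: +3·2° lon, +0·1° lat → SW at lon -94°, lat 20°.
latitude 20.00° N, longitude 94.00° W.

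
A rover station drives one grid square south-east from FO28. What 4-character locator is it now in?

FO37

Longitude square 2; +1 → 3.
Latitude square 8; −1 → 7.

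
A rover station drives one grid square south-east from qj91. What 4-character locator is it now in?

Longitude square 9; +1 → 10, wraps to 0, carry into field.
Longitude field Q = 16; +1 → 17 = R.
Latitude square 1; −1 → 0.

RJ00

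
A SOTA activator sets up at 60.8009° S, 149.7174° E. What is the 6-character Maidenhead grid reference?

Offset from 180°W / 90°S: lon 329.7174°, lat 29.1991°.
Field: 329.7174/20 → 16 → Q, 29.1991/10 → 2 → C; chars QC.
Square: 9.7174/2 → 4, 9.1991/1 → 9; chars 49.
Subsquare: 1.7174/0.0833333 → 20 → u, 0.1991/0.0416667 → 4 → e; chars ue.

QC49ue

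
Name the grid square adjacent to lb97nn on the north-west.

LB97mo

Longitude subsquare n = 13; −1 → 12 = m.
Latitude subsquare n = 13; +1 → 14 = o.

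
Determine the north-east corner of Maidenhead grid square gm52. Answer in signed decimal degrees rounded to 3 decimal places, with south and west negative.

33.000, -48.000

Field G=6, M=12: +6·20° lon, +12·10° lat → SW at lon -60°, lat 30°.
Square 5, 2: +5·2° lon, +2·1° lat → SW at lon -50°, lat 32°.
Cell spans 2° lon × 1° lat. NE corner is SW corner plus one full cell.
latitude 33.000, longitude -48.000.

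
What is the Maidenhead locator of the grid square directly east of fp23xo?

FP33ao

Longitude subsquare x = 23; +1 → 24, wraps to 0 = a, carry into square.
Longitude square 2; +1 → 3.
The latitude characters are unchanged.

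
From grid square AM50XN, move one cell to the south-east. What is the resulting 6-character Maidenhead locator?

AM60am

Longitude subsquare x = 23; +1 → 24, wraps to 0 = a, carry into square.
Longitude square 5; +1 → 6.
Latitude subsquare n = 13; −1 → 12 = m.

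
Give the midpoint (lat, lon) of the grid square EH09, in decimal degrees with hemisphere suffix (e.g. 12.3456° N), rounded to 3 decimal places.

10.500° S, 99.000° W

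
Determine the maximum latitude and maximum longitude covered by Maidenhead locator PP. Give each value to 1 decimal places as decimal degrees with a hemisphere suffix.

Field P=15, P=15: +15·20° lon, +15·10° lat → SW at lon 120°, lat 60°.
Cell spans 20° lon × 10° lat. NE corner is SW corner plus one full cell.
latitude 70.0° N, longitude 140.0° E.

70.0° N, 140.0° E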